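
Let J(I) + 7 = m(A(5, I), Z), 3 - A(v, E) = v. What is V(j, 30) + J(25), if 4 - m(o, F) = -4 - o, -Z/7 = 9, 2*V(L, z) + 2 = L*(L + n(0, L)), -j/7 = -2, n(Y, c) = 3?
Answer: 117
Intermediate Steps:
j = 14 (j = -7*(-2) = 14)
A(v, E) = 3 - v
V(L, z) = -1 + L*(3 + L)/2 (V(L, z) = -1 + (L*(L + 3))/2 = -1 + (L*(3 + L))/2 = -1 + L*(3 + L)/2)
Z = -63 (Z = -7*9 = -63)
m(o, F) = 8 + o (m(o, F) = 4 - (-4 - o) = 4 + (4 + o) = 8 + o)
J(I) = -1 (J(I) = -7 + (8 + (3 - 1*5)) = -7 + (8 + (3 - 5)) = -7 + (8 - 2) = -7 + 6 = -1)
V(j, 30) + J(25) = (-1 + (½)*14² + (3/2)*14) - 1 = (-1 + (½)*196 + 21) - 1 = (-1 + 98 + 21) - 1 = 118 - 1 = 117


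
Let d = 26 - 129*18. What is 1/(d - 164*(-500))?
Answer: 1/79704 ≈ 1.2546e-5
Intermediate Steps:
d = -2296 (d = 26 - 2322 = -2296)
1/(d - 164*(-500)) = 1/(-2296 - 164*(-500)) = 1/(-2296 + 82000) = 1/79704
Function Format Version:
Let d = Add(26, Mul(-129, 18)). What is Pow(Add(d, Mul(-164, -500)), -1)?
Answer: Rational(1, 79704) ≈ 1.2546e-5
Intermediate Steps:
d = -2296 (d = Add(26, -2322) = -2296)
Pow(Add(d, Mul(-164, -500)), -1) = Pow(Add(-2296, Mul(-164, -500)), -1) = Pow(Add(-2296, 82000), -1) = Pow(79704, -1) = Rational(1, 79704)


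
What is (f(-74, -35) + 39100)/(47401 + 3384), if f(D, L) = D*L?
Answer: 8338/10157 ≈ 0.82091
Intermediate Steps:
(f(-74, -35) + 39100)/(47401 + 3384) = (-74*(-35) + 39100)/(47401 + 3384) = (2590 + 39100)/50785 = 41690*(1/50785) = 8338/10157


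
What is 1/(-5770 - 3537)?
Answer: -1/9307 ≈ -0.00010745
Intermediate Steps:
1/(-5770 - 3537) = 1/(-9307) = -1/9307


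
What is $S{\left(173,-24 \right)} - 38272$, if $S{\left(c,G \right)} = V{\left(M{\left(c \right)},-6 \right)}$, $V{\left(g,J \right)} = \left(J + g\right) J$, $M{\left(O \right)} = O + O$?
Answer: $-40312$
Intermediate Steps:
$M{\left(O \right)} = 2 O$
$V{\left(g,J \right)} = J \left(J + g\right)$
$S{\left(c,G \right)} = 36 - 12 c$ ($S{\left(c,G \right)} = - 6 \left(-6 + 2 c\right) = 36 - 12 c$)
$S{\left(173,-24 \right)} - 38272 = \left(36 - 2076\right) - 38272 = -2040 - 38272 = -40312$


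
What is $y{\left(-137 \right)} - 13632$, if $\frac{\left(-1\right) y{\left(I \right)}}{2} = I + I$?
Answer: $-13084$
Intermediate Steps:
$y{\left(I \right)} = - 4 I$ ($y{\left(I \right)} = - 2 \left(I + I\right) = - 2 \cdot 2 I = - 4 I$)
$y{\left(-137 \right)} - 13632 = \left(-4\right) \left(-137\right) - 13632 = 548 - 13632 = -13084$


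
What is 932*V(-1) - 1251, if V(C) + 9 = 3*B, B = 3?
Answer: -1251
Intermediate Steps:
V(C) = 0 (V(C) = -9 + 3*3 = -9 + 9 = 0)
932*V(-1) - 1251 = 932*0 - 1251 = 0 - 1251 = -1251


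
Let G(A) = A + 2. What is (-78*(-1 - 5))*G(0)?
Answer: 936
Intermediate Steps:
G(A) = 2 + A
(-78*(-1 - 5))*G(0) = (-78*(-1 - 5))*(2 + 0) = -78*(-6)*2 = -13*(-36)*2 = 468*2 = 936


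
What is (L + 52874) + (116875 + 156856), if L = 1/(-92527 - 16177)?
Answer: 35503269919/108704 ≈ 3.2661e+5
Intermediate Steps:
L = -1/108704 (L = 1/(-108704) = -1/108704 ≈ -9.1993e-6)
(L + 52874) + (116875 + 156856) = (-1/108704 + 52874) + (116875 + 156856) = 5747615295/108704 + 273731 = 35503269919/108704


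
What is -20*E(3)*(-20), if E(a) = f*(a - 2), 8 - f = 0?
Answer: 3200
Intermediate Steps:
f = 8 (f = 8 - 1*0 = 8 + 0 = 8)
E(a) = -16 + 8*a (E(a) = 8*(a - 2) = 8*(-2 + a) = -16 + 8*a)
-20*E(3)*(-20) = -20*(-16 + 8*3)*(-20) = -20*(-16 + 24)*(-20) = -20*8*(-20) = -160*(-20) = 3200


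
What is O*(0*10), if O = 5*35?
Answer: 0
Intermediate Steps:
O = 175
O*(0*10) = 175*(0*10) = 175*0 = 0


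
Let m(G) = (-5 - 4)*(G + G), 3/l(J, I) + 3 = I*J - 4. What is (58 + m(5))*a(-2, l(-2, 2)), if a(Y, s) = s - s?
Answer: 0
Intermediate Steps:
l(J, I) = 3/(-7 + I*J) (l(J, I) = 3/(-3 + (I*J - 4)) = 3/(-3 + (-4 + I*J)) = 3/(-7 + I*J))
m(G) = -18*G
a(Y, s) = 0
(58 + m(5))*a(-2, l(-2, 2)) = (58 - 18*5)*0 = (58 - 90)*0 = -32*0 = 0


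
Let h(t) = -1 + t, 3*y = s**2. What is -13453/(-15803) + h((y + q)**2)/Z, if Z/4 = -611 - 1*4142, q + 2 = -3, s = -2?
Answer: 82148071/96572133 ≈ 0.85064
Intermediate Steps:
y = 4/3 (y = (1/3)*(-2)**2 = (1/3)*4 = 4/3 ≈ 1.3333)
q = -5 (q = -2 - 3 = -5)
Z = -19012 (Z = 4*(-611 - 1*4142) = 4*(-611 - 4142) = 4*(-4753) = -19012)
-13453/(-15803) + h((y + q)**2)/Z = -13453/(-15803) + (-1 + (4/3 - 5)**2)/(-19012) = -13453*(-1/15803) + (-1 + (-11/3)**2)*(-1/19012) = 13453/15803 + (-1 + 121/9)*(-1/19012) = 13453/15803 + (112/9)*(-1/19012) = 13453/15803 - 4/6111 = 82148071/96572133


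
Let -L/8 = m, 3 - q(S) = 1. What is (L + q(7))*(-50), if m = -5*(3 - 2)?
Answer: -2100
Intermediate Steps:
q(S) = 2 (q(S) = 3 - 1*1 = 3 - 1 = 2)
m = -5 (m = -5*1 = -5)
L = 40 (L = -8*(-5) = 40)
(L + q(7))*(-50) = (40 + 2)*(-50) = 42*(-50) = -2100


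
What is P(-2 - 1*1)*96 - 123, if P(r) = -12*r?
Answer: 3333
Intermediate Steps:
P(-2 - 1*1)*96 - 123 = -12*(-2 - 1*1)*96 - 123 = -12*(-2 - 1)*96 - 123 = -12*(-3)*96 - 123 = 36*96 - 123 = 3456 - 123 = 3333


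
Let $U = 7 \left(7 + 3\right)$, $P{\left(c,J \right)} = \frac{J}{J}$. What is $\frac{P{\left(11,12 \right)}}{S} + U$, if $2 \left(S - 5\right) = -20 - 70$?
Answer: $\frac{2799}{40} \approx 69.975$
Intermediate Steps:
$S = -40$ ($S = 5 + \frac{-20 - 70}{2} = 5 + \frac{1}{2} \left(-90\right) = 5 - 45 = -40$)
$P{\left(c,J \right)} = 1$
$U = 70$ ($U = 7 \cdot 10 = 70$)
$\frac{P{\left(11,12 \right)}}{S} + U = \frac{1}{-40} \cdot 1 + 70 = \left(- \frac{1}{40}\right) 1 + 70 = - \frac{1}{40} + 70 = \frac{2799}{40}$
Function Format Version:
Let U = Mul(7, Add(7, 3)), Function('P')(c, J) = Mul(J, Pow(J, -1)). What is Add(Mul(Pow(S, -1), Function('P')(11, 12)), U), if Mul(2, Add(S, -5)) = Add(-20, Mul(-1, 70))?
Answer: Rational(2799, 40) ≈ 69.975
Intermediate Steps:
S = -40 (S = Add(5, Mul(Rational(1, 2), Add(-20, Mul(-1, 70)))) = Add(5, Mul(Rational(1, 2), Add(-20, -70))) = Add(5, Mul(Rational(1, 2), -90)) = Add(5, -45) = -40)
Function('P')(c, J) = 1
U = 70 (U = Mul(7, 10) = 70)
Add(Mul(Pow(S, -1), Function('P')(11, 12)), U) = Add(Mul(Pow(-40, -1), 1), 70) = Add(Mul(Rational(-1, 40), 1), 70) = Add(Rational(-1, 40), 70) = Rational(2799, 40)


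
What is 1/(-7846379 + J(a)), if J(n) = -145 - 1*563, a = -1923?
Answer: -1/7847087 ≈ -1.2744e-7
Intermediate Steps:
J(n) = -708 (J(n) = -145 - 563 = -708)
1/(-7846379 + J(a)) = 1/(-7846379 - 708) = 1/(-7847087) = -1/7847087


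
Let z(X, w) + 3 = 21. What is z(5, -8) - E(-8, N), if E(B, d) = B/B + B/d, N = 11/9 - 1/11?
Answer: 337/14 ≈ 24.071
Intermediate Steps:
z(X, w) = 18 (z(X, w) = -3 + 21 = 18)
N = 112/99 (N = 11*(⅑) - 1*1/11 = 11/9 - 1/11 = 112/99 ≈ 1.1313)
E(B, d) = 1 + B/d
z(5, -8) - E(-8, N) = 18 - (-8 + 112/99)/112/99 = 18 - 99*(-680)/(112*99) = 18 - 1*(-85/14) = 18 + 85/14 = 337/14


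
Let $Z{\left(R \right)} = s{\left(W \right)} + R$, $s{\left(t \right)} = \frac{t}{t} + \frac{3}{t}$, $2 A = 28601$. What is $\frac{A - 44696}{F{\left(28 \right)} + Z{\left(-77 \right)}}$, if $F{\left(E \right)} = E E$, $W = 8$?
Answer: $- \frac{243164}{5667} \approx -42.909$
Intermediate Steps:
$A = \frac{28601}{2}$ ($A = \frac{1}{2} \cdot 28601 = \frac{28601}{2} \approx 14301.0$)
$s{\left(t \right)} = 1 + \frac{3}{t}$
$F{\left(E \right)} = E^{2}$
$Z{\left(R \right)} = \frac{11}{8} + R$ ($Z{\left(R \right)} = \frac{3 + 8}{8} + R = \frac{1}{8} \cdot 11 + R = \frac{11}{8} + R$)
$\frac{A - 44696}{F{\left(28 \right)} + Z{\left(-77 \right)}} = \frac{\frac{28601}{2} - 44696}{28^{2} + \left(\frac{11}{8} - 77\right)} = - \frac{60791}{2 \left(784 - \frac{605}{8}\right)} = - \frac{60791}{2 \cdot \frac{5667}{8}} = \left(- \frac{60791}{2}\right) \frac{8}{5667} = - \frac{243164}{5667}$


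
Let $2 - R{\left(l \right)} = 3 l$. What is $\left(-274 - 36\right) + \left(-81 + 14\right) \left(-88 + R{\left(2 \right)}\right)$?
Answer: $5854$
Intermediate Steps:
$R{\left(l \right)} = 2 - 3 l$
$\left(-274 - 36\right) + \left(-81 + 14\right) \left(-88 + R{\left(2 \right)}\right) = \left(-274 - 36\right) + \left(-81 + 14\right) \left(-88 + \left(2 - 6\right)\right) = -310 - 67 \left(-88 + \left(2 - 6\right)\right) = -310 - 67 \left(-88 - 4\right) = -310 - -6164 = -310 + 6164 = 5854$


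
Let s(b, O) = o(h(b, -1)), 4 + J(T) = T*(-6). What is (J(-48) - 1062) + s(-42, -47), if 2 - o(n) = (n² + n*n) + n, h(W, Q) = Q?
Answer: -777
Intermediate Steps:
o(n) = 2 - n - 2*n² (o(n) = 2 - ((n² + n*n) + n) = 2 - ((n² + n²) + n) = 2 - (2*n² + n) = 2 - (n + 2*n²) = 2 + (-n - 2*n²) = 2 - n - 2*n²)
J(T) = -4 - 6*T (J(T) = -4 + T*(-6) = -4 - 6*T)
s(b, O) = 1 (s(b, O) = 2 - 1*(-1) - 2*(-1)² = 2 + 1 - 2*1 = 2 + 1 - 2 = 1)
(J(-48) - 1062) + s(-42, -47) = ((-4 - 6*(-48)) - 1062) + 1 = ((-4 + 288) - 1062) + 1 = (284 - 1062) + 1 = -778 + 1 = -777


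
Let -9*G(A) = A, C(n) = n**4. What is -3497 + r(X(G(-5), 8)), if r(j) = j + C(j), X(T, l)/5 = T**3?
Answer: -987261363377807/282429536481 ≈ -3495.6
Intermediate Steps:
G(A) = -A/9
X(T, l) = 5*T**3
r(j) = j + j**4
-3497 + r(X(G(-5), 8)) = -3497 + (5*(-1/9*(-5))**3 + (5*(-1/9*(-5))**3)**4) = -3497 + (5*(5/9)**3 + (5*(5/9)**3)**4) = -3497 + (5*(125/729) + (5*(125/729))**4) = -3497 + (625/729 + (625/729)**4) = -3497 + (625/729 + 152587890625/282429536481) = -3497 + 394725696250/282429536481 = -987261363377807/282429536481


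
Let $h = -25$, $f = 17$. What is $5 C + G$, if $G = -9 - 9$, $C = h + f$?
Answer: $-58$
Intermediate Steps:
$C = -8$ ($C = -25 + 17 = -8$)
$G = -18$ ($G = -9 - 9 = -18$)
$5 C + G = 5 \left(-8\right) - 18 = -40 - 18 = -58$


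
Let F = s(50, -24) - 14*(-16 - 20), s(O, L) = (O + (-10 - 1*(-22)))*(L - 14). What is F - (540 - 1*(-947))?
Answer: -3339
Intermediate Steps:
s(O, L) = (-14 + L)*(12 + O) (s(O, L) = (O + (-10 + 22))*(-14 + L) = (O + 12)*(-14 + L) = (12 + O)*(-14 + L) = (-14 + L)*(12 + O))
F = -1852 (F = (-168 - 14*50 + 12*(-24) - 24*50) - 14*(-16 - 20) = (-168 - 700 - 288 - 1200) - 14*(-36) = -2356 + 504 = -1852)
F - (540 - 1*(-947)) = -1852 - (540 - 1*(-947)) = -1852 - (540 + 947) = -1852 - 1*1487 = -1852 - 1487 = -3339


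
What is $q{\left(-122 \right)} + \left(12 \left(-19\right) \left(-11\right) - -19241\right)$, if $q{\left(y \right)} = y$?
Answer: $21627$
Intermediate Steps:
$q{\left(-122 \right)} + \left(12 \left(-19\right) \left(-11\right) - -19241\right) = -122 + \left(12 \left(-19\right) \left(-11\right) - -19241\right) = -122 + \left(\left(-228\right) \left(-11\right) + 19241\right) = -122 + \left(2508 + 19241\right) = -122 + 21749 = 21627$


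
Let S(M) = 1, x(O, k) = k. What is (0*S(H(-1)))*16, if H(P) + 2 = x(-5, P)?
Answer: 0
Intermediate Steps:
H(P) = -2 + P
(0*S(H(-1)))*16 = (0*1)*16 = 0*16 = 0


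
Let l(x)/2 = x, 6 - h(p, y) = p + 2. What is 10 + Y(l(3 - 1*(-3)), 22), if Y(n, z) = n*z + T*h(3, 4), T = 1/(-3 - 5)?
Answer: 2191/8 ≈ 273.88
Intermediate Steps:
h(p, y) = 4 - p (h(p, y) = 6 - (p + 2) = 6 - (2 + p) = 6 + (-2 - p) = 4 - p)
T = -⅛ (T = 1/(-8) = -⅛ ≈ -0.12500)
l(x) = 2*x
Y(n, z) = -⅛ + n*z (Y(n, z) = n*z - (4 - 1*3)/8 = n*z - (4 - 3)/8 = n*z - ⅛*1 = n*z - ⅛ = -⅛ + n*z)
10 + Y(l(3 - 1*(-3)), 22) = 10 + (-⅛ + (2*(3 - 1*(-3)))*22) = 10 + (-⅛ + (2*(3 + 3))*22) = 10 + (-⅛ + (2*6)*22) = 10 + (-⅛ + 12*22) = 10 + (-⅛ + 264) = 10 + 2111/8 = 2191/8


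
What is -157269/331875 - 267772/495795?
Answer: -1235851973/1218829375 ≈ -1.0140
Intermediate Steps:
-157269/331875 - 267772/495795 = -157269*1/331875 - 267772*1/495795 = -52423/110625 - 267772/495795 = -1235851973/1218829375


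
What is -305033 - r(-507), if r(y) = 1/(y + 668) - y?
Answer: -49191941/161 ≈ -3.0554e+5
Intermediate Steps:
r(y) = 1/(668 + y) - y
-305033 - r(-507) = -305033 - (1 - 1*(-507)² - 668*(-507))/(668 - 507) = -305033 - (1 - 1*257049 + 338676)/161 = -305033 - (1 - 257049 + 338676)/161 = -305033 - 81628/161 = -49191941/161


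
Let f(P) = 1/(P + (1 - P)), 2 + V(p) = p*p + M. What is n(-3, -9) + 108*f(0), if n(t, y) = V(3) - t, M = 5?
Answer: 123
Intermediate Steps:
V(p) = 3 + p² (V(p) = -2 + (p*p + 5) = -2 + (p² + 5) = -2 + (5 + p²) = 3 + p²)
f(P) = 1 (f(P) = 1/1 = 1)
n(t, y) = 12 - t (n(t, y) = (3 + 3²) - t = (3 + 9) - t = 12 - t)
n(-3, -9) + 108*f(0) = (12 - 1*(-3)) + 108*1 = (12 + 3) + 108 = 15 + 108 = 123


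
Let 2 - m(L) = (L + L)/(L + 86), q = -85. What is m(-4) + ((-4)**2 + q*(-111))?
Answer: 387577/41 ≈ 9453.1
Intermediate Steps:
m(L) = 2 - 2*L/(86 + L) (m(L) = 2 - (L + L)/(L + 86) = 2 - 2*L/(86 + L))
m(-4) + ((-4)**2 + q*(-111)) = 172/(86 - 4) + ((-4)**2 - 85*(-111)) = 172/82 + (16 + 9435) = 172*(1/82) + 9451 = 86/41 + 9451 = 387577/41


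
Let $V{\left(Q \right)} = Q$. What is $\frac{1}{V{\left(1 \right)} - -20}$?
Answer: $\frac{1}{21} \approx 0.047619$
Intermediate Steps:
$\frac{1}{V{\left(1 \right)} - -20} = \frac{1}{1 - -20} = \frac{1}{1 + 20} = \frac{1}{21}$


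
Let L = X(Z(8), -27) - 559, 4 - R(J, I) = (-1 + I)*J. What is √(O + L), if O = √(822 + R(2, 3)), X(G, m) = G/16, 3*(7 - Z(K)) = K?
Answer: √(-80457 + 144*√822)/12 ≈ 23.023*I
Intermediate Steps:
Z(K) = 7 - K/3
X(G, m) = G/16 (X(G, m) = G*(1/16) = G/16)
R(J, I) = 4 - J*(-1 + I) (R(J, I) = 4 - (-1 + I)*J = 4 - J*(-1 + I))
L = -26819/48 (L = (7 - ⅓*8)/16 - 559 = (7 - 8/3)/16 - 559 = (1/16)*(13/3) - 559 = 13/48 - 559 = -26819/48 ≈ -558.73)
O = √822 (O = √(822 + (4 + 2 - 1*3*2)) = √(822 + (4 + 2 - 6)) = √(822 + 0) = √822 ≈ 28.671)
√(O + L) = √(√822 - 26819/48) = √(-26819/48 + √822)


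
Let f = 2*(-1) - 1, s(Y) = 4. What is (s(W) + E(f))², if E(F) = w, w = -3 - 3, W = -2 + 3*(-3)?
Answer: 4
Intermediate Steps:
W = -11 (W = -2 - 9 = -11)
w = -6
f = -3 (f = -2 - 1 = -3)
E(F) = -6
(s(W) + E(f))² = (4 - 6)² = (-2)² = 4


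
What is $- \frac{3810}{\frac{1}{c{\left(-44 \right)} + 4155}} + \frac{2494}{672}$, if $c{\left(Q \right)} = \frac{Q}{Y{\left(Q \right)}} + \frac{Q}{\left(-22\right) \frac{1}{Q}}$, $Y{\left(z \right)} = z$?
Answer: $- \frac{5207689633}{336} \approx -1.5499 \cdot 10^{7}$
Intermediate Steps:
$c{\left(Q \right)} = 1 - \frac{Q^{2}}{22}$ ($c{\left(Q \right)} = \frac{Q}{Q} + \frac{Q}{\left(-22\right) \frac{1}{Q}} = 1 + Q \left(- \frac{Q}{22}\right) = 1 - \frac{Q^{2}}{22}$)
$- \frac{3810}{\frac{1}{c{\left(-44 \right)} + 4155}} + \frac{2494}{672} = - \frac{3810}{\frac{1}{\left(1 - \frac{\left(-44\right)^{2}}{22}\right) + 4155}} + \frac{2494}{672} = - \frac{3810}{\frac{1}{\left(1 - 88\right) + 4155}} + 2494 \cdot \frac{1}{672} = - \frac{3810}{\frac{1}{\left(1 - 88\right) + 4155}} + \frac{1247}{336} = - \frac{3810}{\frac{1}{-87 + 4155}} + \frac{1247}{336} = - \frac{3810}{\frac{1}{4068}} + \frac{1247}{336} = - 3810 \frac{1}{\frac{1}{4068}} + \frac{1247}{336} = \left(-3810\right) 4068 + \frac{1247}{336} = -15499080 + \frac{1247}{336} = - \frac{5207689633}{336}$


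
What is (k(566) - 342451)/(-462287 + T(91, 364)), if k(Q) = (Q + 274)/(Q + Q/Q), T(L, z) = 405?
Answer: 9246137/12470814 ≈ 0.74142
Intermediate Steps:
k(Q) = (274 + Q)/(1 + Q) (k(Q) = (274 + Q)/(Q + 1) = (274 + Q)/(1 + Q))
(k(566) - 342451)/(-462287 + T(91, 364)) = ((274 + 566)/(1 + 566) - 342451)/(-462287 + 405) = (840/567 - 342451)/(-461882) = ((1/567)*840 - 342451)*(-1/461882) = (40/27 - 342451)*(-1/461882) = -9246137/27*(-1/461882) = 9246137/12470814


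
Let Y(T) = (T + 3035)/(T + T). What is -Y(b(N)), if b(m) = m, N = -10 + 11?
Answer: -1518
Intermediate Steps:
N = 1
Y(T) = (3035 + T)/(2*T) (Y(T) = (3035 + T)/((2*T)) = (3035 + T)*(1/(2*T)) = (3035 + T)/(2*T))
-Y(b(N)) = -(3035 + 1)/(2*1) = -3036/2 = -1*1518 = -1518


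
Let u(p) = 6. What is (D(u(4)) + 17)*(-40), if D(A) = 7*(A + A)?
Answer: -4040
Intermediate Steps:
D(A) = 14*A (D(A) = 7*(2*A) = 14*A)
(D(u(4)) + 17)*(-40) = (14*6 + 17)*(-40) = (84 + 17)*(-40) = 101*(-40) = -4040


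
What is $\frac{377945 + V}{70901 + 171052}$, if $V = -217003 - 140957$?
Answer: $\frac{19985}{241953} \approx 0.082599$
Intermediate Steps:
$V = -357960$
$\frac{377945 + V}{70901 + 171052} = \frac{377945 - 357960}{70901 + 171052} = \frac{19985}{241953}$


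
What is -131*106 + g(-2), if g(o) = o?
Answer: -13888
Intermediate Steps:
-131*106 + g(-2) = -131*106 - 2 = -13886 - 2 = -13888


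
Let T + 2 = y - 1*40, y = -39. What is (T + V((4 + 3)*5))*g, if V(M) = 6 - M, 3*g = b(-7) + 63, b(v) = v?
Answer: -6160/3 ≈ -2053.3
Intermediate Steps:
g = 56/3 (g = (-7 + 63)/3 = (⅓)*56 = 56/3 ≈ 18.667)
T = -81 (T = -2 + (-39 - 1*40) = -2 + (-39 - 40) = -2 - 79 = -81)
(T + V((4 + 3)*5))*g = (-81 + (6 - (4 + 3)*5))*(56/3) = (-81 + (6 - 7*5))*(56/3) = (-81 + (6 - 1*35))*(56/3) = (-81 + (6 - 35))*(56/3) = (-81 - 29)*(56/3) = -110*56/3 = -6160/3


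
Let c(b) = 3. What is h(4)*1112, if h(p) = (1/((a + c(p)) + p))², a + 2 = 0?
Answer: 1112/25 ≈ 44.480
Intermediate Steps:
a = -2 (a = -2 + 0 = -2)
h(p) = (1 + p)⁻² (h(p) = (1/((-2 + 3) + p))² = (1/(1 + p))² = (1 + p)⁻²)
h(4)*1112 = 1112/(1 + 4)² = 1112/5² = (1/25)*1112 = 1112/25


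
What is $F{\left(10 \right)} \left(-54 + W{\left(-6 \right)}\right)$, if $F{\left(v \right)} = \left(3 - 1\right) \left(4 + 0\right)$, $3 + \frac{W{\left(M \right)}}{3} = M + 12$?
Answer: $-360$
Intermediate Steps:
$W{\left(M \right)} = 27 + 3 M$ ($W{\left(M \right)} = -9 + 3 \left(M + 12\right) = -9 + 3 \left(12 + M\right) = -9 + \left(36 + 3 M\right) = 27 + 3 M$)
$F{\left(v \right)} = 8$ ($F{\left(v \right)} = 2 \cdot 4 = 8$)
$F{\left(10 \right)} \left(-54 + W{\left(-6 \right)}\right) = 8 \left(-54 + \left(27 + 3 \left(-6\right)\right)\right) = 8 \left(-54 + \left(27 - 18\right)\right) = 8 \left(-54 + 9\right) = 8 \left(-45\right) = -360$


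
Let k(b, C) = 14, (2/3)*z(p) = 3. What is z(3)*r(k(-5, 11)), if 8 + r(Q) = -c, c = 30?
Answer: -171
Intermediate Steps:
z(p) = 9/2 (z(p) = (3/2)*3 = 9/2)
r(Q) = -38 (r(Q) = -8 - 1*30 = -8 - 30 = -38)
z(3)*r(k(-5, 11)) = (9/2)*(-38) = -171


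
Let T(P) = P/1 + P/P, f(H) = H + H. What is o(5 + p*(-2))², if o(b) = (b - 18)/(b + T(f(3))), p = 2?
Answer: 289/64 ≈ 4.5156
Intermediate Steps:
f(H) = 2*H
T(P) = 1 + P (T(P) = P*1 + 1 = P + 1 = 1 + P)
o(b) = (-18 + b)/(7 + b) (o(b) = (b - 18)/(b + (1 + 2*3)) = (-18 + b)/(b + (1 + 6)) = (-18 + b)/(b + 7) = (-18 + b)/(7 + b))
o(5 + p*(-2))² = ((-18 + (5 + 2*(-2)))/(7 + (5 + 2*(-2))))² = ((-18 + (5 - 4))/(7 + (5 - 4)))² = ((-18 + 1)/(7 + 1))² = (-17/8)² = 289/64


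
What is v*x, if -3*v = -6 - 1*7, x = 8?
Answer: 104/3 ≈ 34.667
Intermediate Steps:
v = 13/3 (v = -(-6 - 1*7)/3 = -(-6 - 7)/3 = -1/3*(-13) = 13/3 ≈ 4.3333)
v*x = (13/3)*8 = 104/3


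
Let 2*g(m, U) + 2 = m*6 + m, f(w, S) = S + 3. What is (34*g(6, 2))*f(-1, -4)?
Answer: -680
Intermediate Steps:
f(w, S) = 3 + S
g(m, U) = -1 + 7*m/2 (g(m, U) = -1 + (m*6 + m)/2 = -1 + (6*m + m)/2 = -1 + (7*m)/2 = -1 + 7*m/2)
(34*g(6, 2))*f(-1, -4) = (34*(-1 + (7/2)*6))*(3 - 4) = (34*(-1 + 21))*(-1) = (34*20)*(-1) = 680*(-1) = -680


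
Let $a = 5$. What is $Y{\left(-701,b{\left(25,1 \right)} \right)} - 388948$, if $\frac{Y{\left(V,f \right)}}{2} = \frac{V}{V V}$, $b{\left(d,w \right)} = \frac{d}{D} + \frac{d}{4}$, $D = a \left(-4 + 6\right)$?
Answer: $- \frac{272652550}{701} \approx -3.8895 \cdot 10^{5}$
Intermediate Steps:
$D = 10$ ($D = 5 \left(-4 + 6\right) = 5 \cdot 2 = 10$)
$b{\left(d,w \right)} = \frac{7 d}{20}$ ($b{\left(d,w \right)} = \frac{d}{10} + \frac{d}{4} = \frac{7 d}{20}$)
$Y{\left(V,f \right)} = \frac{2}{V}$ ($Y{\left(V,f \right)} = 2 \frac{V}{V V} = 2 \frac{V}{V^{2}} = \frac{2}{V}$)
$Y{\left(-701,b{\left(25,1 \right)} \right)} - 388948 = \frac{2}{-701} - 388948 = 2 \left(- \frac{1}{701}\right) - 388948 = - \frac{2}{701} - 388948 = - \frac{272652550}{701}$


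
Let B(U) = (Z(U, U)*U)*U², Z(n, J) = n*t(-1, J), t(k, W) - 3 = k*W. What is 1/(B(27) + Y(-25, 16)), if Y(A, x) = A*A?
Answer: -1/12753959 ≈ -7.8407e-8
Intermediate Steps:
t(k, W) = 3 + W*k (t(k, W) = 3 + k*W = 3 + W*k)
Z(n, J) = n*(3 - J) (Z(n, J) = n*(3 + J*(-1)) = n*(3 - J))
Y(A, x) = A²
B(U) = U⁴*(3 - U) (B(U) = ((U*(3 - U))*U)*U² = (U²*(3 - U))*U² = U⁴*(3 - U))
1/(B(27) + Y(-25, 16)) = 1/(27⁴*(3 - 1*27) + (-25)²) = 1/(531441*(3 - 27) + 625) = 1/(531441*(-24) + 625) = 1/(-12754584 + 625) = 1/(-12753959) = -1/12753959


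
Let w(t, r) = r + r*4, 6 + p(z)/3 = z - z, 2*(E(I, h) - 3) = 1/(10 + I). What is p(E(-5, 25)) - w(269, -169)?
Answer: 827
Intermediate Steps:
E(I, h) = 3 + 1/(2*(10 + I))
p(z) = -18 (p(z) = -18 + 3*(z - z) = -18 + 3*0 = -18 + 0 = -18)
w(t, r) = 5*r (w(t, r) = r + 4*r = 5*r)
p(E(-5, 25)) - w(269, -169) = -18 - 5*(-169) = -18 - 1*(-845) = -18 + 845 = 827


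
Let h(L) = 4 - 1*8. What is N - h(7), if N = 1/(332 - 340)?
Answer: 31/8 ≈ 3.8750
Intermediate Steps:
h(L) = -4 (h(L) = 4 - 8 = -4)
N = -⅛ (N = 1/(-8) = -⅛ ≈ -0.12500)
N - h(7) = -⅛ - 1*(-4) = -⅛ + 4 = 31/8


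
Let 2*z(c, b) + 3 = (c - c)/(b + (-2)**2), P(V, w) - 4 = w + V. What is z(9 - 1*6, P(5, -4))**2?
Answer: 9/4 ≈ 2.2500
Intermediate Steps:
P(V, w) = 4 + V + w (P(V, w) = 4 + (w + V) = 4 + (V + w) = 4 + V + w)
z(c, b) = -3/2 (z(c, b) = -3/2 + ((c - c)/(b + (-2)**2))/2 = -3/2 + (0/(b + 4))/2 = -3/2 + (0/(4 + b))/2 = -3/2 + (1/2)*0 = -3/2 + 0 = -3/2)
z(9 - 1*6, P(5, -4))**2 = (-3/2)**2 = 9/4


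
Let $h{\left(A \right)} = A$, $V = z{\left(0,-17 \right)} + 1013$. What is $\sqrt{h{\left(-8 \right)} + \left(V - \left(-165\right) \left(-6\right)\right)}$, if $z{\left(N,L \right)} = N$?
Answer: $\sqrt{15} \approx 3.873$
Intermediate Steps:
$V = 1013$ ($V = 0 + 1013 = 1013$)
$\sqrt{h{\left(-8 \right)} + \left(V - \left(-165\right) \left(-6\right)\right)} = \sqrt{-8 + \left(1013 - \left(-165\right) \left(-6\right)\right)} = \sqrt{-8 + \left(1013 - 990\right)} = \sqrt{-8 + 23} = \sqrt{15}$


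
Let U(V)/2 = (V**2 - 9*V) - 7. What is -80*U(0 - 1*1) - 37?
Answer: -517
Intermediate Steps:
U(V) = -14 - 18*V + 2*V**2 (U(V) = 2*((V**2 - 9*V) - 7) = 2*(-7 + V**2 - 9*V) = -14 - 18*V + 2*V**2)
-80*U(0 - 1*1) - 37 = -80*(-14 - 18*(0 - 1*1) + 2*(0 - 1*1)**2) - 37 = -80*(-14 - 18*(0 - 1) + 2*(0 - 1)**2) - 37 = -80*(-14 - 18*(-1) + 2*(-1)**2) - 37 = -80*(-14 + 18 + 2*1) - 37 = -80*(-14 + 18 + 2) - 37 = -80*6 - 37 = -480 - 37 = -517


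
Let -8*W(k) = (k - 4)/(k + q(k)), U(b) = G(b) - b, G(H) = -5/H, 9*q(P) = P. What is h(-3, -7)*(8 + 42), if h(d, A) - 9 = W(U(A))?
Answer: 10735/24 ≈ 447.29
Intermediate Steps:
q(P) = P/9
U(b) = -b - 5/b (U(b) = -5/b - b = -b - 5/b)
W(k) = -9*(-4 + k)/(80*k) (W(k) = -(k - 4)/(8*(k + k/9)) = -(-4 + k)/(8*(10*k/9)) = -(-4 + k)*9/(10*k)/8 = -9*(-4 + k)/(80*k))
h(d, A) = 9 + 9*(4 + A + 5/A)/(80*(-A - 5/A)) (h(d, A) = 9 + 9*(4 - (-A - 5/A))/(80*(-A - 5/A)) = 9 + 9*(4 + (A + 5/A))/(80*(-A - 5/A)) = 9 + 9*(4 + A + 5/A)/(80*(-A - 5/A)))
h(-3, -7)*(8 + 42) = (9*(395 - 4*(-7) + 79*(-7)**2)/(80*(5 + (-7)**2)))*(8 + 42) = (9*(395 + 28 + 79*49)/(80*(5 + 49)))*50 = ((9/80)*(395 + 28 + 3871)/54)*50 = ((9/80)*(1/54)*4294)*50 = (2147/240)*50 = 10735/24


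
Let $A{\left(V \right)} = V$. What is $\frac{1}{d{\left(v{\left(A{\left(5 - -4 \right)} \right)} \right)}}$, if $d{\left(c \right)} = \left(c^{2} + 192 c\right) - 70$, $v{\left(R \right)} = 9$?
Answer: $\frac{1}{1739} \approx 0.00057504$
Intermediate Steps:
$d{\left(c \right)} = -70 + c^{2} + 192 c$
$\frac{1}{d{\left(v{\left(A{\left(5 - -4 \right)} \right)} \right)}} = \frac{1}{-70 + 9^{2} + 192 \cdot 9} = \frac{1}{-70 + 81 + 1728} = \frac{1}{1739}$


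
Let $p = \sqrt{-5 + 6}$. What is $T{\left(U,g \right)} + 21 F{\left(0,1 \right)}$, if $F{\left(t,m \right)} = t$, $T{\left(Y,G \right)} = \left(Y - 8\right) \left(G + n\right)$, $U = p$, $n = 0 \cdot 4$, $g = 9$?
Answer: $-63$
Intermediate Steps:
$p = 1$ ($p = \sqrt{1} = 1$)
$n = 0$
$U = 1$
$T{\left(Y,G \right)} = G \left(-8 + Y\right)$ ($T{\left(Y,G \right)} = \left(Y - 8\right) \left(G + 0\right) = \left(-8 + Y\right) G = G \left(-8 + Y\right)$)
$T{\left(U,g \right)} + 21 F{\left(0,1 \right)} = 9 \left(-8 + 1\right) + 21 \cdot 0 = 9 \left(-7\right) + 0 = -63 + 0 = -63$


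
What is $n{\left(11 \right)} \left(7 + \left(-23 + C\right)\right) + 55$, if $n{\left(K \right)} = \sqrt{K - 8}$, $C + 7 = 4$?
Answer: $55 - 19 \sqrt{3} \approx 22.091$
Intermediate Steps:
$C = -3$ ($C = -7 + 4 = -3$)
$n{\left(K \right)} = \sqrt{-8 + K}$
$n{\left(11 \right)} \left(7 + \left(-23 + C\right)\right) + 55 = \sqrt{-8 + 11} \left(7 - 26\right) + 55 = \sqrt{3} \left(7 - 26\right) + 55 = \sqrt{3} \left(-19\right) + 55 = - 19 \sqrt{3} + 55 = 55 - 19 \sqrt{3}$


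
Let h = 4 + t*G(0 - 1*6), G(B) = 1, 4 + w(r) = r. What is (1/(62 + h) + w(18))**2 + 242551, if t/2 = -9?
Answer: 559290433/2304 ≈ 2.4275e+5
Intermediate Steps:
t = -18 (t = 2*(-9) = -18)
w(r) = -4 + r
h = -14 (h = 4 - 18*1 = 4 - 18 = -14)
(1/(62 + h) + w(18))**2 + 242551 = (1/(62 - 14) + (-4 + 18))**2 + 242551 = (1/48 + 14)**2 + 242551 = (673/48)**2 + 242551 = 452929/2304 + 242551 = 559290433/2304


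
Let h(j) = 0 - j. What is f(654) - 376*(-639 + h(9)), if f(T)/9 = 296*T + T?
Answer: 1991790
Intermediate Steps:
h(j) = -j
f(T) = 2673*T (f(T) = 9*(296*T + T) = 9*(297*T) = 2673*T)
f(654) - 376*(-639 + h(9)) = 2673*654 - 376*(-639 - 1*9) = 1748142 - 376*(-639 - 9) = 1748142 - 376*(-648) = 1748142 - 1*(-243648) = 1748142 + 243648 = 1991790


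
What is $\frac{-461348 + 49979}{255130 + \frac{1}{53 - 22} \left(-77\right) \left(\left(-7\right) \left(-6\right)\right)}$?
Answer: $- \frac{12752439}{7905796} \approx -1.613$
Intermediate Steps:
$\frac{-461348 + 49979}{255130 + \frac{1}{53 - 22} \left(-77\right) \left(\left(-7\right) \left(-6\right)\right)} = - \frac{411369}{255130 + \frac{1}{31} \left(-77\right) 42} = - \frac{411369}{255130 - \frac{3234}{31}} = - \frac{411369}{\frac{7905796}{31}} = \left(-411369\right) \frac{31}{7905796} = - \frac{12752439}{7905796}$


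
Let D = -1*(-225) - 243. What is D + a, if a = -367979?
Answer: -367997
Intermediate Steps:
D = -18 (D = 225 - 243 = -18)
D + a = -18 - 367979 = -367997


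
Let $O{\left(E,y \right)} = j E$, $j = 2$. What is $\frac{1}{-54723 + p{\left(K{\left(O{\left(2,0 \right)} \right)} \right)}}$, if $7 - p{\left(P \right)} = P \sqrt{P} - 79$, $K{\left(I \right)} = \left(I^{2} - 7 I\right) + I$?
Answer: $- \frac{54637}{2985202281} - \frac{16 i \sqrt{2}}{2985202281} \approx -1.8303 \cdot 10^{-5} - 7.5799 \cdot 10^{-9} i$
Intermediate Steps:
$O{\left(E,y \right)} = 2 E$
$K{\left(I \right)} = I^{2} - 6 I$
$p{\left(P \right)} = 86 - P^{\frac{3}{2}}$ ($p{\left(P \right)} = 7 - \left(P \sqrt{P} - 79\right) = 7 - \left(P^{\frac{3}{2}} - 79\right) = 7 - \left(-79 + P^{\frac{3}{2}}\right) = 86 - P^{\frac{3}{2}}$)
$\frac{1}{-54723 + p{\left(K{\left(O{\left(2,0 \right)} \right)} \right)}} = \frac{1}{-54723 + \left(86 - \left(2 \cdot 2 \left(-6 + 2 \cdot 2\right)\right)^{\frac{3}{2}}\right)} = \frac{1}{-54723 + \left(86 - \left(4 \left(-6 + 4\right)\right)^{\frac{3}{2}}\right)} = \frac{1}{-54723 + \left(86 - \left(4 \left(-2\right)\right)^{\frac{3}{2}}\right)} = \frac{1}{-54723 + \left(86 - \left(-8\right)^{\frac{3}{2}}\right)} = \frac{1}{-54723 + \left(86 - - 16 i \sqrt{2}\right)} = \frac{1}{-54723 + \left(86 + 16 i \sqrt{2}\right)} = \frac{1}{-54637 + 16 i \sqrt{2}}$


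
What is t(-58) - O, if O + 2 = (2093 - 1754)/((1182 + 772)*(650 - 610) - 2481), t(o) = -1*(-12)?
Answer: 1059167/75679 ≈ 13.996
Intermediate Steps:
t(o) = 12
O = -151019/75679 (O = -2 + (2093 - 1754)/((1182 + 772)*(650 - 610) - 2481) = -2 + 339/(1954*40 - 2481) = -2 + 339/(78160 - 2481) = -2 + 339/75679 = -151019/75679 ≈ -1.9955)
t(-58) - O = 12 - 1*(-151019/75679) = 12 + 151019/75679 = 1059167/75679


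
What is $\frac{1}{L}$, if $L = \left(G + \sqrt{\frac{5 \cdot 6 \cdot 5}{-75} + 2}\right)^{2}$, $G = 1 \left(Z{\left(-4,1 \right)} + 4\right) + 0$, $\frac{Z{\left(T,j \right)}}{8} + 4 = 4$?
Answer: $\frac{1}{16} \approx 0.0625$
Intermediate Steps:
$Z{\left(T,j \right)} = 0$ ($Z{\left(T,j \right)} = -32 + 8 \cdot 4 = -32 + 32 = 0$)
$G = 4$ ($G = 1 \left(0 + 4\right) + 0 = 1 \cdot 4 + 0 = 4 + 0 = 4$)
$L = 16$ ($L = \left(4 + \sqrt{\frac{5 \cdot 6 \cdot 5}{-75} + 2}\right)^{2} = \left(4 + \sqrt{30 \cdot 5 \left(- \frac{1}{75}\right) + 2}\right)^{2} = \left(4 + \sqrt{150 \left(- \frac{1}{75}\right) + 2}\right)^{2} = \left(4 + \sqrt{-2 + 2}\right)^{2} = \left(4 + \sqrt{0}\right)^{2} = \left(4 + 0\right)^{2} = 4^{2} = 16$)
$\frac{1}{L} = \frac{1}{16}$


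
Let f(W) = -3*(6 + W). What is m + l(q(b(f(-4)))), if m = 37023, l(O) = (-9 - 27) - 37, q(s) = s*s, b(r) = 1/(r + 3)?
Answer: 36950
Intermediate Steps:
f(W) = -18 - 3*W
b(r) = 1/(3 + r)
q(s) = s²
l(O) = -73 (l(O) = -36 - 37 = -73)
m + l(q(b(f(-4)))) = 37023 - 73 = 36950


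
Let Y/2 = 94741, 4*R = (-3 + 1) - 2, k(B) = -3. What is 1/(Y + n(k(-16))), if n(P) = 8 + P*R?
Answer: 1/189493 ≈ 5.2772e-6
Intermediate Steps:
R = -1 (R = ((-3 + 1) - 2)/4 = (-2 - 2)/4 = (¼)*(-4) = -1)
Y = 189482 (Y = 2*94741 = 189482)
n(P) = 8 - P (n(P) = 8 + P*(-1) = 8 - P)
1/(Y + n(k(-16))) = 1/(189482 + (8 - 1*(-3))) = 1/(189482 + (8 + 3)) = 1/(189482 + 11) = 1/189493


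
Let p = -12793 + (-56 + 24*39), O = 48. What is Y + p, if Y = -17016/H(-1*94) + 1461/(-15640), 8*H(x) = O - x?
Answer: -14293296411/1110440 ≈ -12872.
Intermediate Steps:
H(x) = 6 - x/8 (H(x) = (48 - x)/8 = 6 - x/8)
p = -11913 (p = -12793 + (-56 + 936) = -12793 + 880 = -11913)
Y = -1064624691/1110440 (Y = -17016/(6 - (-1)*94/8) + 1461/(-15640) = -17016/(6 - ⅛*(-94)) + 1461*(-1/15640) = -17016/(6 + 47/4) - 1461/15640 = -17016/71/4 - 1461/15640 = -17016*4/71 - 1461/15640 = -68064/71 - 1461/15640 = -1064624691/1110440 ≈ -958.74)
Y + p = -1064624691/1110440 - 11913 = -14293296411/1110440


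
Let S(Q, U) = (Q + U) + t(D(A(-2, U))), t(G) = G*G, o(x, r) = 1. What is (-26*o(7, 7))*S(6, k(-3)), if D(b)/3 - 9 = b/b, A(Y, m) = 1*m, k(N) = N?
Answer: -23478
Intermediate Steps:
A(Y, m) = m
D(b) = 30 (D(b) = 27 + 3*(b/b) = 27 + 3*1 = 27 + 3 = 30)
t(G) = G²
S(Q, U) = 900 + Q + U (S(Q, U) = (Q + U) + 30² = (Q + U) + 900 = 900 + Q + U)
(-26*o(7, 7))*S(6, k(-3)) = (-26*1)*(900 + 6 - 3) = -26*903 = -23478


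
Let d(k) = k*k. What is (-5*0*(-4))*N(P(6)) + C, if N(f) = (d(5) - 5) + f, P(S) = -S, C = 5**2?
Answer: 25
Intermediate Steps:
d(k) = k**2
C = 25
N(f) = 20 + f (N(f) = (5**2 - 5) + f = (25 - 5) + f = 20 + f)
(-5*0*(-4))*N(P(6)) + C = (-5*0*(-4))*(20 - 1*6) + 25 = (0*(-4))*(20 - 6) + 25 = 0*14 + 25 = 0 + 25 = 25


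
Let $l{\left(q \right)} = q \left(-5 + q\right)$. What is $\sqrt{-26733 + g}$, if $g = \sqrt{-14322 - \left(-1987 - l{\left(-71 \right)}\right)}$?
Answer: $\sqrt{-26733 + 3 i \sqrt{771}} \approx 0.2547 + 163.5 i$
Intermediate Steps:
$g = 3 i \sqrt{771}$ ($g = \sqrt{-14322 - \left(-1987 + 71 \left(-5 - 71\right)\right)} = \sqrt{-14322 + \left(\left(\left(-71\right) \left(-76\right) + 5537\right) - 3550\right)} = \sqrt{-14322 + \left(\left(5396 + 5537\right) - 3550\right)} = \sqrt{-14322 + \left(10933 - 3550\right)} = \sqrt{-14322 + 7383} = \sqrt{-6939} = 3 i \sqrt{771} \approx 83.301 i$)
$\sqrt{-26733 + g} = \sqrt{-26733 + 3 i \sqrt{771}}$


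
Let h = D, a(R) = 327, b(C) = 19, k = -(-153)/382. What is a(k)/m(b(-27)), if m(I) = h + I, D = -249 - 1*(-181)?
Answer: -327/49 ≈ -6.6735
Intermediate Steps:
k = 153/382 (k = -(-153)/382 = -1*(-153/382) = 153/382 ≈ 0.40052)
D = -68 (D = -249 + 181 = -68)
h = -68
m(I) = -68 + I
a(k)/m(b(-27)) = 327/(-68 + 19) = 327/(-49) = 327*(-1/49) = -327/49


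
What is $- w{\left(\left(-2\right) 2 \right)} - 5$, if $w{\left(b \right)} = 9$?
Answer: $-14$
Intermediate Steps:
$- w{\left(\left(-2\right) 2 \right)} - 5 = \left(-1\right) 9 - 5 = -9 - 5 = -14$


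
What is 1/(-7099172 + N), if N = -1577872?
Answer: -1/8677044 ≈ -1.1525e-7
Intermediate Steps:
1/(-7099172 + N) = 1/(-7099172 - 1577872) = 1/(-8677044) = -1/8677044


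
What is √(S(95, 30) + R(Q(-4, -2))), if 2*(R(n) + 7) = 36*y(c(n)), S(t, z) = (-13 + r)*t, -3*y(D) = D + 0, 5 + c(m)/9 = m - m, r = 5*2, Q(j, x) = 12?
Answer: I*√22 ≈ 4.6904*I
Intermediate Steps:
r = 10
c(m) = -45 (c(m) = -45 + 9*(m - m) = -45 + 9*0 = -45 + 0 = -45)
y(D) = -D/3 (y(D) = -(D + 0)/3 = -D/3)
S(t, z) = -3*t (S(t, z) = (-13 + 10)*t = -3*t)
R(n) = 263 (R(n) = -7 + (36*(-⅓*(-45)))/2 = -7 + (36*15)/2 = -7 + (½)*540 = -7 + 270 = 263)
√(S(95, 30) + R(Q(-4, -2))) = √(-3*95 + 263) = √(-285 + 263) = √(-22) = I*√22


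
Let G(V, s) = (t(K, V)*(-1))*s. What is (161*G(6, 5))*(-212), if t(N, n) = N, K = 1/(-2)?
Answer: -85330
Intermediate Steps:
K = -½ ≈ -0.50000
G(V, s) = s/2 (G(V, s) = (-½*(-1))*s = s/2)
(161*G(6, 5))*(-212) = (161*((½)*5))*(-212) = (161*(5/2))*(-212) = (805/2)*(-212) = -85330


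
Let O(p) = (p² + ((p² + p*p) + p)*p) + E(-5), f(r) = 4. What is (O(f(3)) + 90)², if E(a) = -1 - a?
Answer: 64516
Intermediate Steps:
O(p) = 4 + p² + p*(p + 2*p²) (O(p) = (p² + ((p² + p*p) + p)*p) + (-1 - 1*(-5)) = (p² + ((p² + p²) + p)*p) + (-1 + 5) = (p² + (2*p² + p)*p) + 4 = (p² + (p + 2*p²)*p) + 4 = (p² + p*(p + 2*p²)) + 4 = 4 + p² + p*(p + 2*p²))
(O(f(3)) + 90)² = ((4 + 2*4² + 2*4³) + 90)² = ((4 + 2*16 + 2*64) + 90)² = ((4 + 32 + 128) + 90)² = (164 + 90)² = 254² = 64516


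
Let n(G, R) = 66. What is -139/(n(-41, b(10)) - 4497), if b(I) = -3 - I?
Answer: 139/4431 ≈ 0.031370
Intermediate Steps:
-139/(n(-41, b(10)) - 4497) = -139/(66 - 4497) = -139/(-4431) = -139*(-1/4431) = 139/4431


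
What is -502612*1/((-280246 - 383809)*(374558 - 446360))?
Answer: -251306/23840238555 ≈ -1.0541e-5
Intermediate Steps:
-502612*1/((-280246 - 383809)*(374558 - 446360)) = -502612/((-71802*(-664055))) = -502612/47680477110 = -502612*1/47680477110 = -251306/23840238555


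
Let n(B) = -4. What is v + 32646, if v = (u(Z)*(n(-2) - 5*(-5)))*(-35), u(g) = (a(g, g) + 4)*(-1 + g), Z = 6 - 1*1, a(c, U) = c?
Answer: 6186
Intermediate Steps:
Z = 5 (Z = 6 - 1 = 5)
u(g) = (-1 + g)*(4 + g) (u(g) = (g + 4)*(-1 + g) = (4 + g)*(-1 + g) = (-1 + g)*(4 + g))
v = -26460 (v = ((-4 + 5**2 + 3*5)*(-4 - 5*(-5)))*(-35) = ((-4 + 25 + 15)*(-4 + 25))*(-35) = (36*21)*(-35) = 756*(-35) = -26460)
v + 32646 = -26460 + 32646 = 6186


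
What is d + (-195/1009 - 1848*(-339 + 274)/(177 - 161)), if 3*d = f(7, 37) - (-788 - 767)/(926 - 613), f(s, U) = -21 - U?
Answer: 4730704591/631634 ≈ 7489.6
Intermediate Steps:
d = -5533/313 (d = ((-21 - 1*37) - (-788 - 767)/(926 - 613))/3 = ((-21 - 37) - (-1555)/313)/3 = (-58 - (-1555)/313)/3 = (-58 - 1*(-1555/313))/3 = (-58 + 1555/313)/3 = (1/3)*(-16599/313) = -5533/313 ≈ -17.677)
d + (-195/1009 - 1848*(-339 + 274)/(177 - 161)) = -5533/313 + (-195/1009 - 1848*(-339 + 274)/(177 - 161)) = -5533/313 + (-195*1/1009 - 1848/(16/(-65))) = -5533/313 + (-195/1009 - 1848/(16*(-1/65))) = -5533/313 + (-195/1009 - 1848/(-16/65)) = -5533/313 + (-195/1009 - 1848*(-65/16)) = -5533/313 + (-195/1009 + 15015/2) = -5533/313 + 15149745/2018 = 4730704591/631634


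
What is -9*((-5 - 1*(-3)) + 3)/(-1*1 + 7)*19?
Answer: -57/2 ≈ -28.500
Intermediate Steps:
-9*((-5 - 1*(-3)) + 3)/(-1*1 + 7)*19 = -9*((-5 + 3) + 3)/(-1 + 7)*19 = -9*(-2 + 3)/6*19 = -9/6*19 = -9*⅙*19 = -3/2*19 = -57/2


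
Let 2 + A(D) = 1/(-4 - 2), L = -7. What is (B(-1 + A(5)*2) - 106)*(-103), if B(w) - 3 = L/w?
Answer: 167581/16 ≈ 10474.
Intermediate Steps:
A(D) = -13/6 (A(D) = -2 + 1/(-4 - 2) = -2 + 1/(-6) = -2 - 1/6 = -13/6)
B(w) = 3 - 7/w
(B(-1 + A(5)*2) - 106)*(-103) = ((3 - 7/(-1 - 13/6*2)) - 106)*(-103) = ((3 - 7/(-1 - 13/3)) - 106)*(-103) = ((3 - 7/(-16/3)) - 106)*(-103) = ((3 - 7*(-3/16)) - 106)*(-103) = ((3 + 21/16) - 106)*(-103) = (69/16 - 106)*(-103) = -1627/16*(-103) = 167581/16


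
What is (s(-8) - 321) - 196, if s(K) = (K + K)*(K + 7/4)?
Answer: -417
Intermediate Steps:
s(K) = 2*K*(7/4 + K) (s(K) = (2*K)*(K + 7*(¼)) = (2*K)*(K + 7/4) = (2*K)*(7/4 + K) = 2*K*(7/4 + K))
(s(-8) - 321) - 196 = ((½)*(-8)*(7 + 4*(-8)) - 321) - 196 = ((½)*(-8)*(7 - 32) - 321) - 196 = ((½)*(-8)*(-25) - 321) - 196 = (100 - 321) - 196 = -221 - 196 = -417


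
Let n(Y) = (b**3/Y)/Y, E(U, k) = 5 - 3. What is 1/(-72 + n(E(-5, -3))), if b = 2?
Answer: -1/70 ≈ -0.014286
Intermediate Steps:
E(U, k) = 2
n(Y) = 8/Y**2 (n(Y) = (2**3/Y)/Y = (8/Y)/Y = 8/Y**2)
1/(-72 + n(E(-5, -3))) = 1/(-72 + 8/2**2) = 1/(-72 + 8*(1/4)) = 1/(-72 + 2) = 1/(-70) = -1/70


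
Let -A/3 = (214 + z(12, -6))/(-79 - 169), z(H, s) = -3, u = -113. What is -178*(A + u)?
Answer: 2437799/124 ≈ 19660.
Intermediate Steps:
A = 633/248 (A = -3*(214 - 3)/(-79 - 169) = -633/(-248) = -633*(-1)/248 = -3*(-211/248) = 633/248 ≈ 2.5524)
-178*(A + u) = -178*(633/248 - 113) = -178*(-27391/248) = 2437799/124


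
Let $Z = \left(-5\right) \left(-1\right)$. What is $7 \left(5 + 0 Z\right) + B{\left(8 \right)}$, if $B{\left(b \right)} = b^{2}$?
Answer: $99$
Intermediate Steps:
$Z = 5$
$7 \left(5 + 0 Z\right) + B{\left(8 \right)} = 7 \left(5 + 0 \cdot 5\right) + 8^{2} = 7 \left(5 + 0\right) + 64 = 7 \cdot 5 + 64 = 35 + 64 = 99$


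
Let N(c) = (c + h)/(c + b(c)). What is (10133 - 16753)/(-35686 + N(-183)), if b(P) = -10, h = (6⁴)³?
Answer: 1277660/2183669551 ≈ 0.00058510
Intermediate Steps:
h = 2176782336 (h = 1296³ = 2176782336)
N(c) = (2176782336 + c)/(-10 + c) (N(c) = (c + 2176782336)/(c - 10) = (2176782336 + c)/(-10 + c))
(10133 - 16753)/(-35686 + N(-183)) = (10133 - 16753)/(-35686 + (2176782336 - 183)/(-10 - 183)) = -6620/(-35686 + 2176782153/(-193)) = -6620/(-35686 - 1/193*2176782153) = -6620/(-35686 - 2176782153/193) = -6620/(-2183669551/193) = -6620*(-193/2183669551) = 1277660/2183669551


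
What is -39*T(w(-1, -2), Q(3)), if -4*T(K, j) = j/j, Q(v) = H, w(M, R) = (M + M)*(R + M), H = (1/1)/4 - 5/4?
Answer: 39/4 ≈ 9.7500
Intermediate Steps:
H = -1 (H = (1*1)*(¼) - 5*¼ = 1*(¼) - 5/4 = ¼ - 5/4 = -1)
w(M, R) = 2*M*(M + R) (w(M, R) = (2*M)*(M + R) = 2*M*(M + R))
Q(v) = -1
T(K, j) = -¼ (T(K, j) = -j/(4*j) = -¼*1 = -¼)
-39*T(w(-1, -2), Q(3)) = -39*(-1)/4 = -1*(-39/4) = 39/4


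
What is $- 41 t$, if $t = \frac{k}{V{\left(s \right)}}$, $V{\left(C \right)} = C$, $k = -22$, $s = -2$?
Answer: $-451$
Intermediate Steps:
$t = 11$ ($t = - \frac{22}{-2} = \left(-22\right) \left(- \frac{1}{2}\right) = 11$)
$- 41 t = \left(-41\right) 11 = -451$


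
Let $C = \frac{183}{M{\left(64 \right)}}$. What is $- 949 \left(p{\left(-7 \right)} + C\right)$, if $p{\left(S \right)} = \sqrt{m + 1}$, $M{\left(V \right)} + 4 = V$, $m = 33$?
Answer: $- \frac{57889}{20} - 949 \sqrt{34} \approx -8428.0$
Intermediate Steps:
$M{\left(V \right)} = -4 + V$
$p{\left(S \right)} = \sqrt{34}$ ($p{\left(S \right)} = \sqrt{33 + 1} = \sqrt{34}$)
$C = \frac{61}{20}$ ($C = \frac{183}{-4 + 64} = \frac{183}{60} = 183 \cdot \frac{1}{60} = \frac{61}{20} \approx 3.05$)
$- 949 \left(p{\left(-7 \right)} + C\right) = - 949 \left(\sqrt{34} + \frac{61}{20}\right) = - 949 \left(\frac{61}{20} + \sqrt{34}\right) = - \frac{57889}{20} - 949 \sqrt{34}$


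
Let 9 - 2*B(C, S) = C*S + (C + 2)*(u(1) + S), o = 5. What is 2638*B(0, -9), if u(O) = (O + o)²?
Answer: -59355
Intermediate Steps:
u(O) = (5 + O)² (u(O) = (O + 5)² = (5 + O)²)
B(C, S) = 9/2 - C*S/2 - (2 + C)*(36 + S)/2 (B(C, S) = 9/2 - (C*S + (C + 2)*((5 + 1)² + S))/2 = 9/2 - (C*S + (2 + C)*(6² + S))/2 = 9/2 - (C*S + (2 + C)*(36 + S))/2 = 9/2 + (-C*S/2 - (2 + C)*(36 + S)/2) = 9/2 - C*S/2 - (2 + C)*(36 + S)/2)
2638*B(0, -9) = 2638*(-63/2 - 1*(-9) - 18*0 - 1*0*(-9)) = 2638*(-63/2 + 9 + 0 + 0) = 2638*(-45/2) = -59355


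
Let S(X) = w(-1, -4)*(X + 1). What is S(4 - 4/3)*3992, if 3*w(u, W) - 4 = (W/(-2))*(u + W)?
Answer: -87824/3 ≈ -29275.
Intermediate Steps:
w(u, W) = 4/3 - W*(W + u)/6 (w(u, W) = 4/3 + ((W/(-2))*(u + W))/3 = 4/3 + ((W*(-1/2))*(W + u))/3 = 4/3 + ((-W/2)*(W + u))/3 = 4/3 + (-W*(W + u)/2)/3 = 4/3 - W*(W + u)/6)
S(X) = -2 - 2*X (S(X) = (4/3 - 1/6*(-4)**2 - 1/6*(-4)*(-1))*(X + 1) = (4/3 - 1/6*16 - 2/3)*(1 + X) = (4/3 - 8/3 - 2/3)*(1 + X) = -2*(1 + X) = -2 - 2*X)
S(4 - 4/3)*3992 = (-2 - 2*(4 - 4/3))*3992 = (-2 - 2*8/3)*3992 = (-2 - 16/3)*3992 = -22/3*3992 = -87824/3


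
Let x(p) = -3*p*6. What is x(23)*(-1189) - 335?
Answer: 491911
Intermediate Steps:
x(p) = -18*p
x(23)*(-1189) - 335 = -18*23*(-1189) - 335 = -414*(-1189) - 335 = 492246 - 335 = 491911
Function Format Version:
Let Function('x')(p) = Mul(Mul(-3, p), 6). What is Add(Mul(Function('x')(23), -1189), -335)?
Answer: 491911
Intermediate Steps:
Function('x')(p) = Mul(-18, p)
Add(Mul(Function('x')(23), -1189), -335) = Add(Mul(Mul(-18, 23), -1189), -335) = Add(Mul(-414, -1189), -335) = Add(492246, -335) = 491911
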